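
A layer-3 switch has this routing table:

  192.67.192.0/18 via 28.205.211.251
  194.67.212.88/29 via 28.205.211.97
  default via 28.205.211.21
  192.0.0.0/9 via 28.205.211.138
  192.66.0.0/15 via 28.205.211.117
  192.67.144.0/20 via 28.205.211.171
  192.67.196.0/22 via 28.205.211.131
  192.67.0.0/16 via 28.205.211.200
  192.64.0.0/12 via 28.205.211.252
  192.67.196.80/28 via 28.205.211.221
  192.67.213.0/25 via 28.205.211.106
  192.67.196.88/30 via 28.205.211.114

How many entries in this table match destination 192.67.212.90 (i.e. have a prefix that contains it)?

Prefixes containing 192.67.212.90:
  0.0.0.0/0 (default, matches everything)
  192.0.0.0/9 (192.0.0.0 - 192.127.255.255)
  192.64.0.0/12 (192.64.0.0 - 192.79.255.255)
  192.66.0.0/15 (192.66.0.0 - 192.67.255.255)
  192.67.0.0/16 (192.67.0.0 - 192.67.255.255)
  192.67.192.0/18 (192.67.192.0 - 192.67.255.255)
Total matching entries: 6.

6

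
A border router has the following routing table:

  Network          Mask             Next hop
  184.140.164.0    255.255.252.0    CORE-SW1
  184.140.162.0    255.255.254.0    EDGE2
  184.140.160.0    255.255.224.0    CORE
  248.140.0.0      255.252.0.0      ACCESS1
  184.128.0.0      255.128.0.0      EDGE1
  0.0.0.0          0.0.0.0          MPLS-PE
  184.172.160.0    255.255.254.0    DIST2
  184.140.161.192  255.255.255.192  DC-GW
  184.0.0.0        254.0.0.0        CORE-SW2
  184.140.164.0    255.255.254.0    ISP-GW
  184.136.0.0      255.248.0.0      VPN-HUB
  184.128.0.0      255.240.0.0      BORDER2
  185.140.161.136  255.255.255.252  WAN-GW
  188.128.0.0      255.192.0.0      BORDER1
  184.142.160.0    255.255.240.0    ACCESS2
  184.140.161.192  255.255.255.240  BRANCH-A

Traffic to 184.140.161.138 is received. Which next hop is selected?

Routes whose prefix contains 184.140.161.138:
  0.0.0.0/0 (default, matches everything) -> MPLS-PE
  184.0.0.0/7 (184.0.0.0 - 185.255.255.255) -> CORE-SW2
  184.128.0.0/9 (184.128.0.0 - 184.255.255.255) -> EDGE1
  184.128.0.0/12 (184.128.0.0 - 184.143.255.255) -> BORDER2
  184.136.0.0/13 (184.136.0.0 - 184.143.255.255) -> VPN-HUB
  184.140.160.0/19 (184.140.160.0 - 184.140.191.255) -> CORE
More-specific entries that do NOT match:
  185.140.161.136/30 (185.140.161.136 - 185.140.161.139) does not contain 184.140.161.138
  184.140.161.192/28 (184.140.161.192 - 184.140.161.207) does not contain 184.140.161.138
  184.140.161.192/26 (184.140.161.192 - 184.140.161.255) does not contain 184.140.161.138
  184.140.162.0/23 (184.140.162.0 - 184.140.163.255) does not contain 184.140.161.138
  184.172.160.0/23 (184.172.160.0 - 184.172.161.255) does not contain 184.140.161.138
  184.140.164.0/23 (184.140.164.0 - 184.140.165.255) does not contain 184.140.161.138
  184.140.164.0/22 (184.140.164.0 - 184.140.167.255) does not contain 184.140.161.138
  184.142.160.0/20 (184.142.160.0 - 184.142.175.255) does not contain 184.140.161.138
Longest matching prefix is /19 -> next hop CORE.

CORE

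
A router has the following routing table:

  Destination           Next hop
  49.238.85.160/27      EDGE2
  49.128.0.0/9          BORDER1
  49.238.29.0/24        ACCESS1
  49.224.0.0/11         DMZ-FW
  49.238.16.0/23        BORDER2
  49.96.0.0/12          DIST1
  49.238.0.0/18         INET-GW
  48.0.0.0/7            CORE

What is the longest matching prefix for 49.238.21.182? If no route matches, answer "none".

49.238.0.0/18

Entries matching 49.238.21.182:
  48.0.0.0/7 (48.0.0.0 - 49.255.255.255)
  49.128.0.0/9 (49.128.0.0 - 49.255.255.255)
  49.224.0.0/11 (49.224.0.0 - 49.255.255.255)
  49.238.0.0/18 (49.238.0.0 - 49.238.63.255)
Most specific is 49.238.0.0/18.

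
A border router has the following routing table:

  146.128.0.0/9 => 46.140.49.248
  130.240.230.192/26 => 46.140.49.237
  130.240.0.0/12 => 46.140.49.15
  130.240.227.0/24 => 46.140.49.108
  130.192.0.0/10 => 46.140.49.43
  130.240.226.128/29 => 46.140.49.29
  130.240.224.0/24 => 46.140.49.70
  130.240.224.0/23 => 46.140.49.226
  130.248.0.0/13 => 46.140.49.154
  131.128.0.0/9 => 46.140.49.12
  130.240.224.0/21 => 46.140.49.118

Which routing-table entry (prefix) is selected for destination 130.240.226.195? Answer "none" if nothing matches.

Entries matching 130.240.226.195:
  130.192.0.0/10 (130.192.0.0 - 130.255.255.255)
  130.240.0.0/12 (130.240.0.0 - 130.255.255.255)
  130.240.224.0/21 (130.240.224.0 - 130.240.231.255)
Most specific is 130.240.224.0/21.

130.240.224.0/21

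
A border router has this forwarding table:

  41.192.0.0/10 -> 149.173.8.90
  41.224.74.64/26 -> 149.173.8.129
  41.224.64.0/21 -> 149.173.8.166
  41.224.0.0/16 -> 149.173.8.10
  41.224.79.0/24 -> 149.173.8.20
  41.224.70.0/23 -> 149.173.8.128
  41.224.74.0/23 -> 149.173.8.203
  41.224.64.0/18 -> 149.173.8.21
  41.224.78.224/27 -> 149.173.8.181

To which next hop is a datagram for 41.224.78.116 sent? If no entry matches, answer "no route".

Routes whose prefix contains 41.224.78.116:
  41.192.0.0/10 (41.192.0.0 - 41.255.255.255) -> 149.173.8.90
  41.224.0.0/16 (41.224.0.0 - 41.224.255.255) -> 149.173.8.10
  41.224.64.0/18 (41.224.64.0 - 41.224.127.255) -> 149.173.8.21
More-specific entries that do NOT match:
  41.224.78.224/27 (41.224.78.224 - 41.224.78.255) does not contain 41.224.78.116
  41.224.74.64/26 (41.224.74.64 - 41.224.74.127) does not contain 41.224.78.116
  41.224.79.0/24 (41.224.79.0 - 41.224.79.255) does not contain 41.224.78.116
  41.224.70.0/23 (41.224.70.0 - 41.224.71.255) does not contain 41.224.78.116
  41.224.74.0/23 (41.224.74.0 - 41.224.75.255) does not contain 41.224.78.116
  41.224.64.0/21 (41.224.64.0 - 41.224.71.255) does not contain 41.224.78.116
Longest matching prefix is /18 -> next hop 149.173.8.21.

149.173.8.21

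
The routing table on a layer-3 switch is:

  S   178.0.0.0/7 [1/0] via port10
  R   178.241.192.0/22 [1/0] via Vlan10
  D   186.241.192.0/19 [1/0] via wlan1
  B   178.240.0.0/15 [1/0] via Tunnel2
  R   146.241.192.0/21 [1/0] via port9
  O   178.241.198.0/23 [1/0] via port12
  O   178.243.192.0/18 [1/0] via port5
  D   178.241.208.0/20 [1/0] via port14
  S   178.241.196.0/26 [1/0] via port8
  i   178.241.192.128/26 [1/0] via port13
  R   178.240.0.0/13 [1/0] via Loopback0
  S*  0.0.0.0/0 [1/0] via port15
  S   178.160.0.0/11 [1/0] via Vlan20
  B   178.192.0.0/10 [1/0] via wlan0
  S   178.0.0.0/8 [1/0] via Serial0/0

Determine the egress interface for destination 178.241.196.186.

Routes whose prefix contains 178.241.196.186:
  0.0.0.0/0 (default, matches everything) -> port15
  178.0.0.0/7 (178.0.0.0 - 179.255.255.255) -> port10
  178.0.0.0/8 (178.0.0.0 - 178.255.255.255) -> Serial0/0
  178.192.0.0/10 (178.192.0.0 - 178.255.255.255) -> wlan0
  178.240.0.0/13 (178.240.0.0 - 178.247.255.255) -> Loopback0
  178.240.0.0/15 (178.240.0.0 - 178.241.255.255) -> Tunnel2
More-specific entries that do NOT match:
  178.241.196.0/26 (178.241.196.0 - 178.241.196.63) does not contain 178.241.196.186
  178.241.192.128/26 (178.241.192.128 - 178.241.192.191) does not contain 178.241.196.186
  178.241.198.0/23 (178.241.198.0 - 178.241.199.255) does not contain 178.241.196.186
  178.241.192.0/22 (178.241.192.0 - 178.241.195.255) does not contain 178.241.196.186
  146.241.192.0/21 (146.241.192.0 - 146.241.199.255) does not contain 178.241.196.186
  178.241.208.0/20 (178.241.208.0 - 178.241.223.255) does not contain 178.241.196.186
  186.241.192.0/19 (186.241.192.0 - 186.241.223.255) does not contain 178.241.196.186
  178.243.192.0/18 (178.243.192.0 - 178.243.255.255) does not contain 178.241.196.186
Longest matching prefix is /15 -> interface Tunnel2.

Tunnel2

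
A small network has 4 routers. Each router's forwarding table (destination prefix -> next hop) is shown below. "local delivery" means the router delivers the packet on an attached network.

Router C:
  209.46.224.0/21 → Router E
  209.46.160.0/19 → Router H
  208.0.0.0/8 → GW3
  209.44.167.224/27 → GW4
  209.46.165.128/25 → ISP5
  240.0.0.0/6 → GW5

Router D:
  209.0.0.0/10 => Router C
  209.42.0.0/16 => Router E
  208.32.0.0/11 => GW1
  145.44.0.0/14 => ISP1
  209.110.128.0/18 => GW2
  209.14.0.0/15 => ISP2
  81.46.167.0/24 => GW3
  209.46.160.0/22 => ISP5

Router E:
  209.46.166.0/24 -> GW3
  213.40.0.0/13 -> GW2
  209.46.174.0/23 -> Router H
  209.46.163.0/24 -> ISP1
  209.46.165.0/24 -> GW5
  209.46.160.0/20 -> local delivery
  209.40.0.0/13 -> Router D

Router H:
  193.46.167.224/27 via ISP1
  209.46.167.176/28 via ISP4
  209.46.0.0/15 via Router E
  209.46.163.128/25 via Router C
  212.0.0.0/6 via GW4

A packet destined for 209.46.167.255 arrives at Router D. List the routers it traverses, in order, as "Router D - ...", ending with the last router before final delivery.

Router D - Router C - Router H - Router E

At Router D: longest match for 209.46.167.255 is 209.0.0.0/10 -> Router C
At Router C: longest match for 209.46.167.255 is 209.46.160.0/19 -> Router H
At Router H: longest match for 209.46.167.255 is 209.46.0.0/15 -> Router E
At Router E: longest match for 209.46.167.255 is 209.46.160.0/20 -> local delivery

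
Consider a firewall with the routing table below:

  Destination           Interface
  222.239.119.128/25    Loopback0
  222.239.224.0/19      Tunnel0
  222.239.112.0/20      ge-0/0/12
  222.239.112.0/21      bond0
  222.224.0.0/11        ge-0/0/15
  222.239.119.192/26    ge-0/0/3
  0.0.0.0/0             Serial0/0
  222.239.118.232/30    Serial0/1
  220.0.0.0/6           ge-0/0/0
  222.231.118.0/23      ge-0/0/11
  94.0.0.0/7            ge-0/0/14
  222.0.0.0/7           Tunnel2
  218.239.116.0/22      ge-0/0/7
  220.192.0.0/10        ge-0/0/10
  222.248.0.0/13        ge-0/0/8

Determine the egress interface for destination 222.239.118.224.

bond0

Routes whose prefix contains 222.239.118.224:
  0.0.0.0/0 (default, matches everything) -> Serial0/0
  220.0.0.0/6 (220.0.0.0 - 223.255.255.255) -> ge-0/0/0
  222.0.0.0/7 (222.0.0.0 - 223.255.255.255) -> Tunnel2
  222.224.0.0/11 (222.224.0.0 - 222.255.255.255) -> ge-0/0/15
  222.239.112.0/20 (222.239.112.0 - 222.239.127.255) -> ge-0/0/12
  222.239.112.0/21 (222.239.112.0 - 222.239.119.255) -> bond0
More-specific entries that do NOT match:
  222.239.118.232/30 (222.239.118.232 - 222.239.118.235) does not contain 222.239.118.224
  222.239.119.192/26 (222.239.119.192 - 222.239.119.255) does not contain 222.239.118.224
  222.239.119.128/25 (222.239.119.128 - 222.239.119.255) does not contain 222.239.118.224
  222.231.118.0/23 (222.231.118.0 - 222.231.119.255) does not contain 222.239.118.224
  218.239.116.0/22 (218.239.116.0 - 218.239.119.255) does not contain 222.239.118.224
Longest matching prefix is /21 -> interface bond0.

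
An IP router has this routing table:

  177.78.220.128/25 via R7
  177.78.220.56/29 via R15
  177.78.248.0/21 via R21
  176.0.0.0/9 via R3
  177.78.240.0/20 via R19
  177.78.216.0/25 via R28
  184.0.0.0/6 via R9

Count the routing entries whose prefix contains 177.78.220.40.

0

No listed prefix contains 177.78.220.40.
Total matching entries: 0.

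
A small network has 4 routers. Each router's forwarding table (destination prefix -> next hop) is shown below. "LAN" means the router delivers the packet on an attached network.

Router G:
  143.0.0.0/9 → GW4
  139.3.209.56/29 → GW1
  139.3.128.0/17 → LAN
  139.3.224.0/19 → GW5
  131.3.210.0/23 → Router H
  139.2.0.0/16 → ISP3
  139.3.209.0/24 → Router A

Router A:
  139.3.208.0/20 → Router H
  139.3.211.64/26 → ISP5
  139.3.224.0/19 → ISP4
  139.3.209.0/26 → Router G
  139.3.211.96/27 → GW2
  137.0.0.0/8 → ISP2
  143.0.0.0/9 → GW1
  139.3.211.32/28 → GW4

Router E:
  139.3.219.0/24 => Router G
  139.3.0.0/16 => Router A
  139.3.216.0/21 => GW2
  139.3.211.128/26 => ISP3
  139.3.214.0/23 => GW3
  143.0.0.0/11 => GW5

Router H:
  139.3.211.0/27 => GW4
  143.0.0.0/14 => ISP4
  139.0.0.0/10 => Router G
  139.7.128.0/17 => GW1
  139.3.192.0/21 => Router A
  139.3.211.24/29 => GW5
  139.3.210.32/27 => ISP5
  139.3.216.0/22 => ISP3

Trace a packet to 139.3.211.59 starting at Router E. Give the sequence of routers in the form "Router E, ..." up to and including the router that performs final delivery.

At Router E: longest match for 139.3.211.59 is 139.3.0.0/16 -> Router A
At Router A: longest match for 139.3.211.59 is 139.3.208.0/20 -> Router H
At Router H: longest match for 139.3.211.59 is 139.0.0.0/10 -> Router G
At Router G: longest match for 139.3.211.59 is 139.3.128.0/17 -> LAN

Router E, Router A, Router H, Router G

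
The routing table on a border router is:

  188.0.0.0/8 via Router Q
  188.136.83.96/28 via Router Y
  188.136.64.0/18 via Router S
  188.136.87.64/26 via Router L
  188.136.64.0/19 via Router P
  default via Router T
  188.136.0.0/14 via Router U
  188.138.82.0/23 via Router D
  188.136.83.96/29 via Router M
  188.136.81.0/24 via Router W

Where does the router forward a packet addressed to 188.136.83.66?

Routes whose prefix contains 188.136.83.66:
  0.0.0.0/0 (default, matches everything) -> Router T
  188.0.0.0/8 (188.0.0.0 - 188.255.255.255) -> Router Q
  188.136.0.0/14 (188.136.0.0 - 188.139.255.255) -> Router U
  188.136.64.0/18 (188.136.64.0 - 188.136.127.255) -> Router S
  188.136.64.0/19 (188.136.64.0 - 188.136.95.255) -> Router P
More-specific entries that do NOT match:
  188.136.83.96/29 (188.136.83.96 - 188.136.83.103) does not contain 188.136.83.66
  188.136.83.96/28 (188.136.83.96 - 188.136.83.111) does not contain 188.136.83.66
  188.136.87.64/26 (188.136.87.64 - 188.136.87.127) does not contain 188.136.83.66
  188.136.81.0/24 (188.136.81.0 - 188.136.81.255) does not contain 188.136.83.66
  188.138.82.0/23 (188.138.82.0 - 188.138.83.255) does not contain 188.136.83.66
Longest matching prefix is /19 -> next hop Router P.

Router P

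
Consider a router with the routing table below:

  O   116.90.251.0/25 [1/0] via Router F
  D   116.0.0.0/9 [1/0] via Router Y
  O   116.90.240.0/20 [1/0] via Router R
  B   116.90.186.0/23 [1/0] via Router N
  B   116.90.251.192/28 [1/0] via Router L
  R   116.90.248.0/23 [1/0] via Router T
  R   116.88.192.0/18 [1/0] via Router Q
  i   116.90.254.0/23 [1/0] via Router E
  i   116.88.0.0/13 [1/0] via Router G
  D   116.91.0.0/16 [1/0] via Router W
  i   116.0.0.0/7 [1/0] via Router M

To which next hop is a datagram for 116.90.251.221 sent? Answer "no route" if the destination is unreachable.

Router R

Routes whose prefix contains 116.90.251.221:
  116.0.0.0/7 (116.0.0.0 - 117.255.255.255) -> Router M
  116.0.0.0/9 (116.0.0.0 - 116.127.255.255) -> Router Y
  116.88.0.0/13 (116.88.0.0 - 116.95.255.255) -> Router G
  116.90.240.0/20 (116.90.240.0 - 116.90.255.255) -> Router R
More-specific entries that do NOT match:
  116.90.251.192/28 (116.90.251.192 - 116.90.251.207) does not contain 116.90.251.221
  116.90.251.0/25 (116.90.251.0 - 116.90.251.127) does not contain 116.90.251.221
  116.90.186.0/23 (116.90.186.0 - 116.90.187.255) does not contain 116.90.251.221
  116.90.248.0/23 (116.90.248.0 - 116.90.249.255) does not contain 116.90.251.221
  116.90.254.0/23 (116.90.254.0 - 116.90.255.255) does not contain 116.90.251.221
Longest matching prefix is /20 -> next hop Router R.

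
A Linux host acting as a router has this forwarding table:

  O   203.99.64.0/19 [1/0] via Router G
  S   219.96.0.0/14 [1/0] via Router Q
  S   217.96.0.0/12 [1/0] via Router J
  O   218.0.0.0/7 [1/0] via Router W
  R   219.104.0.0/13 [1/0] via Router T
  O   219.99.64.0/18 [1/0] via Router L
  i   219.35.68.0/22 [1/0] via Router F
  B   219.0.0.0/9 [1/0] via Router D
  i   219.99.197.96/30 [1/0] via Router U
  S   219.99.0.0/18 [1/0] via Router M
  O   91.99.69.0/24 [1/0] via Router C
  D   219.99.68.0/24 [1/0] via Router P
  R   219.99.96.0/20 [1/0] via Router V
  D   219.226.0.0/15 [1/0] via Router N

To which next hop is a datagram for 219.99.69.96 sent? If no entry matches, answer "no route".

Router L

Routes whose prefix contains 219.99.69.96:
  218.0.0.0/7 (218.0.0.0 - 219.255.255.255) -> Router W
  219.0.0.0/9 (219.0.0.0 - 219.127.255.255) -> Router D
  219.96.0.0/14 (219.96.0.0 - 219.99.255.255) -> Router Q
  219.99.64.0/18 (219.99.64.0 - 219.99.127.255) -> Router L
More-specific entries that do NOT match:
  219.99.197.96/30 (219.99.197.96 - 219.99.197.99) does not contain 219.99.69.96
  91.99.69.0/24 (91.99.69.0 - 91.99.69.255) does not contain 219.99.69.96
  219.99.68.0/24 (219.99.68.0 - 219.99.68.255) does not contain 219.99.69.96
  219.35.68.0/22 (219.35.68.0 - 219.35.71.255) does not contain 219.99.69.96
  219.99.96.0/20 (219.99.96.0 - 219.99.111.255) does not contain 219.99.69.96
  203.99.64.0/19 (203.99.64.0 - 203.99.95.255) does not contain 219.99.69.96
Longest matching prefix is /18 -> next hop Router L.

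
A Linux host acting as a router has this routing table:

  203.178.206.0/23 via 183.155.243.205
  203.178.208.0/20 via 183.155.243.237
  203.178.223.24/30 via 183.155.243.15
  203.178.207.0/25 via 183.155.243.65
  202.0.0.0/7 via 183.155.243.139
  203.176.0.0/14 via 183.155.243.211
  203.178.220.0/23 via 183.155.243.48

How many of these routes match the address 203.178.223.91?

3

Prefixes containing 203.178.223.91:
  202.0.0.0/7 (202.0.0.0 - 203.255.255.255)
  203.176.0.0/14 (203.176.0.0 - 203.179.255.255)
  203.178.208.0/20 (203.178.208.0 - 203.178.223.255)
Total matching entries: 3.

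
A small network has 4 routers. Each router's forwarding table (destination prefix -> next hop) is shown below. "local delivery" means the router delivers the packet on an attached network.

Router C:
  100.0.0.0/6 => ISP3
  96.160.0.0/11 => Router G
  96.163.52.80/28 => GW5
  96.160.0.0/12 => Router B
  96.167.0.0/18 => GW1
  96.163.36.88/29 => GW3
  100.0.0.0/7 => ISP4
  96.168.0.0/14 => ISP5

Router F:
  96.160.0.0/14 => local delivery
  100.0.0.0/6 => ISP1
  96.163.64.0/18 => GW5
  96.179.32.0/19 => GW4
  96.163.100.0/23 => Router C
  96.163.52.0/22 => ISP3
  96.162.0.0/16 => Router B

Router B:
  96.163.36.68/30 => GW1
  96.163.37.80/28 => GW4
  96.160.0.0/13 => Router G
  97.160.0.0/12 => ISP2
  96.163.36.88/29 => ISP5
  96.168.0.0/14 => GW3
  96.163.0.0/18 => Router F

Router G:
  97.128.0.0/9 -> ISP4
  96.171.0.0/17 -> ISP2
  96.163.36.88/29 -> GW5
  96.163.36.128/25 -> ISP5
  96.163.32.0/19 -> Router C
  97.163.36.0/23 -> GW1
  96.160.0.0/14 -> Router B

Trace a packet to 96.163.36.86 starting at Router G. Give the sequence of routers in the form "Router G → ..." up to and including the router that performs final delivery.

Router G → Router C → Router B → Router F

At Router G: longest match for 96.163.36.86 is 96.163.32.0/19 -> Router C
At Router C: longest match for 96.163.36.86 is 96.160.0.0/12 -> Router B
At Router B: longest match for 96.163.36.86 is 96.163.0.0/18 -> Router F
At Router F: longest match for 96.163.36.86 is 96.160.0.0/14 -> local delivery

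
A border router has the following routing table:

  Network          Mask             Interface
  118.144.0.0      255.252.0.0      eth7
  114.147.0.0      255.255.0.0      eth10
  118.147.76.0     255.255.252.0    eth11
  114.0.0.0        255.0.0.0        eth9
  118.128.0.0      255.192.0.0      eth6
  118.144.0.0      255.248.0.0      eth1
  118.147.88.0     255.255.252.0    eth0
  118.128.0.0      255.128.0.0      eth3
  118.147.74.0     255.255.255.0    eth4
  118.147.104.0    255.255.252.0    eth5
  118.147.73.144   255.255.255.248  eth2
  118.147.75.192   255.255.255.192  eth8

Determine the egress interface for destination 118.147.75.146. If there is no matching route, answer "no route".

Routes whose prefix contains 118.147.75.146:
  118.128.0.0/9 (118.128.0.0 - 118.255.255.255) -> eth3
  118.128.0.0/10 (118.128.0.0 - 118.191.255.255) -> eth6
  118.144.0.0/13 (118.144.0.0 - 118.151.255.255) -> eth1
  118.144.0.0/14 (118.144.0.0 - 118.147.255.255) -> eth7
More-specific entries that do NOT match:
  118.147.73.144/29 (118.147.73.144 - 118.147.73.151) does not contain 118.147.75.146
  118.147.75.192/26 (118.147.75.192 - 118.147.75.255) does not contain 118.147.75.146
  118.147.74.0/24 (118.147.74.0 - 118.147.74.255) does not contain 118.147.75.146
  118.147.76.0/22 (118.147.76.0 - 118.147.79.255) does not contain 118.147.75.146
  118.147.88.0/22 (118.147.88.0 - 118.147.91.255) does not contain 118.147.75.146
  118.147.104.0/22 (118.147.104.0 - 118.147.107.255) does not contain 118.147.75.146
  114.147.0.0/16 (114.147.0.0 - 114.147.255.255) does not contain 118.147.75.146
Longest matching prefix is /14 -> interface eth7.

eth7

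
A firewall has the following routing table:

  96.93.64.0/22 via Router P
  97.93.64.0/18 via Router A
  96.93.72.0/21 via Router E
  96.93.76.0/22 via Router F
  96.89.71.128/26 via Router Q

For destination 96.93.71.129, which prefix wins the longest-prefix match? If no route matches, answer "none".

96.93.71.129 is outside every listed prefix and there is no default route.

none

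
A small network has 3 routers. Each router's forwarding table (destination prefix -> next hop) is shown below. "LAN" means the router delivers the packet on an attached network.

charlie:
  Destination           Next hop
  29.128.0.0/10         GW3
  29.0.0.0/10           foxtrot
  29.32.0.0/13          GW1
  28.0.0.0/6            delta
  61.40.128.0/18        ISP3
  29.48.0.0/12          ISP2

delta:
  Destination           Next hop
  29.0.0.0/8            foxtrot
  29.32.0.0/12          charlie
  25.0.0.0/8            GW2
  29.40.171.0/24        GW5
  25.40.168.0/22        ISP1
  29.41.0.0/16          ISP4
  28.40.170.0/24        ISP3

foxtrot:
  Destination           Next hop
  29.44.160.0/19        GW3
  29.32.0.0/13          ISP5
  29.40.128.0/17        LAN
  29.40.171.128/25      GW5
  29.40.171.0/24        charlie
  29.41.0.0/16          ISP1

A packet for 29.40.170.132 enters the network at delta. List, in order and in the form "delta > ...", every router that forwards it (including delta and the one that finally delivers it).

delta > charlie > foxtrot

At delta: longest match for 29.40.170.132 is 29.32.0.0/12 -> charlie
At charlie: longest match for 29.40.170.132 is 29.0.0.0/10 -> foxtrot
At foxtrot: longest match for 29.40.170.132 is 29.40.128.0/17 -> LAN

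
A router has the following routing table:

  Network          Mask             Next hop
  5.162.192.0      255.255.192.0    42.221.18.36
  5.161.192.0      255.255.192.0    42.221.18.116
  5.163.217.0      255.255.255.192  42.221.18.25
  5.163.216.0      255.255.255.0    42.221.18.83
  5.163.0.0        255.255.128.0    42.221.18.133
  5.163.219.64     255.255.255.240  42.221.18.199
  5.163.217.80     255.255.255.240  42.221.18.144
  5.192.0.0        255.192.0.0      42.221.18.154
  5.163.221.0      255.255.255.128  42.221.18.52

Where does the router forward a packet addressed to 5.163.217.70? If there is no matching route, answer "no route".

No entry's prefix contains 5.163.217.70; there is no default route.

no route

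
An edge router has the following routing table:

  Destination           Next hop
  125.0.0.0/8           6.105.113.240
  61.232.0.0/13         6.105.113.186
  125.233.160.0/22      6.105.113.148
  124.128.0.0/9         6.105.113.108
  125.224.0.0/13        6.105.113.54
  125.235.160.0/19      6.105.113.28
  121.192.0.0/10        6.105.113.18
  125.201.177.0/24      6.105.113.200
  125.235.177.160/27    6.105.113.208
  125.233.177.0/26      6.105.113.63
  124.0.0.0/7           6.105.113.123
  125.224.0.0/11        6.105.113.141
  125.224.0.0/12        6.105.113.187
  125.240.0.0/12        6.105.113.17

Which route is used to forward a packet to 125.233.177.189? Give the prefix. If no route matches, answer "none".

125.224.0.0/12

Entries matching 125.233.177.189:
  124.0.0.0/7 (124.0.0.0 - 125.255.255.255)
  125.0.0.0/8 (125.0.0.0 - 125.255.255.255)
  125.224.0.0/11 (125.224.0.0 - 125.255.255.255)
  125.224.0.0/12 (125.224.0.0 - 125.239.255.255)
Most specific is 125.224.0.0/12.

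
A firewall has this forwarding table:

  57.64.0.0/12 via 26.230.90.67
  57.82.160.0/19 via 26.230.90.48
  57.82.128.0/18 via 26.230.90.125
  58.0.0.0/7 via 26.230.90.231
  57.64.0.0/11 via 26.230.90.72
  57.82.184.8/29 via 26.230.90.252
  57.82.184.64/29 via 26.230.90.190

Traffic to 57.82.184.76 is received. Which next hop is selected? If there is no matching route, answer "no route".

Routes whose prefix contains 57.82.184.76:
  57.64.0.0/11 (57.64.0.0 - 57.95.255.255) -> 26.230.90.72
  57.82.128.0/18 (57.82.128.0 - 57.82.191.255) -> 26.230.90.125
  57.82.160.0/19 (57.82.160.0 - 57.82.191.255) -> 26.230.90.48
More-specific entries that do NOT match:
  57.82.184.8/29 (57.82.184.8 - 57.82.184.15) does not contain 57.82.184.76
  57.82.184.64/29 (57.82.184.64 - 57.82.184.71) does not contain 57.82.184.76
Longest matching prefix is /19 -> next hop 26.230.90.48.

26.230.90.48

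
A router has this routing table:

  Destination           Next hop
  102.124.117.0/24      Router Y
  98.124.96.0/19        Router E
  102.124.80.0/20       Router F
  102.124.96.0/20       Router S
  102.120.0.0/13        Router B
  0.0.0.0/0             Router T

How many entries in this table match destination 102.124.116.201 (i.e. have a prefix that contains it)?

2

Prefixes containing 102.124.116.201:
  0.0.0.0/0 (default, matches everything)
  102.120.0.0/13 (102.120.0.0 - 102.127.255.255)
Total matching entries: 2.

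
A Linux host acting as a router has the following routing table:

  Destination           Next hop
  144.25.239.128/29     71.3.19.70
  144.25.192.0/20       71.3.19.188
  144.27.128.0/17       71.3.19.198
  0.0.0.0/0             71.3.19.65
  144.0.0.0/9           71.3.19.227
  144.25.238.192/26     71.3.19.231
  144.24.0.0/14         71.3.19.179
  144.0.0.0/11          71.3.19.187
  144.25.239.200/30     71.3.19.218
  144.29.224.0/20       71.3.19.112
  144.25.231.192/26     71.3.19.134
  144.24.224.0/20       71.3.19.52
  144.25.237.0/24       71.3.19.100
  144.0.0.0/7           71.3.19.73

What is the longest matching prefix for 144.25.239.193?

Entries matching 144.25.239.193:
  0.0.0.0/0 (default, matches everything)
  144.0.0.0/7 (144.0.0.0 - 145.255.255.255)
  144.0.0.0/9 (144.0.0.0 - 144.127.255.255)
  144.0.0.0/11 (144.0.0.0 - 144.31.255.255)
  144.24.0.0/14 (144.24.0.0 - 144.27.255.255)
Most specific is 144.24.0.0/14.

144.24.0.0/14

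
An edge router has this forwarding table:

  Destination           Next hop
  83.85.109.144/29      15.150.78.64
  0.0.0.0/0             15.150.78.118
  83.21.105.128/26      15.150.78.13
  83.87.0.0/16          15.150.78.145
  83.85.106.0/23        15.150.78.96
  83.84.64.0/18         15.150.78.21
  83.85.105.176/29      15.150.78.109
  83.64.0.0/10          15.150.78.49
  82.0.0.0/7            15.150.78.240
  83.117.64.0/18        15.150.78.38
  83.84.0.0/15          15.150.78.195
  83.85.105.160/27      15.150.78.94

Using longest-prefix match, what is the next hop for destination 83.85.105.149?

Routes whose prefix contains 83.85.105.149:
  0.0.0.0/0 (default, matches everything) -> 15.150.78.118
  82.0.0.0/7 (82.0.0.0 - 83.255.255.255) -> 15.150.78.240
  83.64.0.0/10 (83.64.0.0 - 83.127.255.255) -> 15.150.78.49
  83.84.0.0/15 (83.84.0.0 - 83.85.255.255) -> 15.150.78.195
More-specific entries that do NOT match:
  83.85.109.144/29 (83.85.109.144 - 83.85.109.151) does not contain 83.85.105.149
  83.85.105.176/29 (83.85.105.176 - 83.85.105.183) does not contain 83.85.105.149
  83.85.105.160/27 (83.85.105.160 - 83.85.105.191) does not contain 83.85.105.149
  83.21.105.128/26 (83.21.105.128 - 83.21.105.191) does not contain 83.85.105.149
  83.85.106.0/23 (83.85.106.0 - 83.85.107.255) does not contain 83.85.105.149
  83.84.64.0/18 (83.84.64.0 - 83.84.127.255) does not contain 83.85.105.149
  83.117.64.0/18 (83.117.64.0 - 83.117.127.255) does not contain 83.85.105.149
  83.87.0.0/16 (83.87.0.0 - 83.87.255.255) does not contain 83.85.105.149
Longest matching prefix is /15 -> next hop 15.150.78.195.

15.150.78.195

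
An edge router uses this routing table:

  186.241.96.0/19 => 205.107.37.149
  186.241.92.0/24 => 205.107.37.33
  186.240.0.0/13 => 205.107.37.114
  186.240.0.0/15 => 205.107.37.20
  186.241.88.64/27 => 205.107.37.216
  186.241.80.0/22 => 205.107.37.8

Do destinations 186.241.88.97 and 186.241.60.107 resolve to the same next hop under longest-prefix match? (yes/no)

yes

186.241.88.97: longest match 186.240.0.0/15 -> 205.107.37.20
186.241.60.107: longest match 186.240.0.0/15 -> 205.107.37.20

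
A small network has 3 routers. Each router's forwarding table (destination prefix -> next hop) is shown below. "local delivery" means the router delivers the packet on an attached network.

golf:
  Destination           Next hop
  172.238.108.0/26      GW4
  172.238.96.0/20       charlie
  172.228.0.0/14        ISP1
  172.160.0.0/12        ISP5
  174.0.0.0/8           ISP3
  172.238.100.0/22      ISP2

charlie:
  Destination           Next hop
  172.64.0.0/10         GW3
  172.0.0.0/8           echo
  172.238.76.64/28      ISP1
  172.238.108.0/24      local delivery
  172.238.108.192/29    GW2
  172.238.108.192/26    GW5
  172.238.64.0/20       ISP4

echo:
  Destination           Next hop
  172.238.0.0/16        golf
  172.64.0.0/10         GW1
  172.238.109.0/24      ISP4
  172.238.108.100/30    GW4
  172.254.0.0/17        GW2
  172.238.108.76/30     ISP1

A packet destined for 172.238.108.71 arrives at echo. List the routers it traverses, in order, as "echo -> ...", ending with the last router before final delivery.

echo -> golf -> charlie

At echo: longest match for 172.238.108.71 is 172.238.0.0/16 -> golf
At golf: longest match for 172.238.108.71 is 172.238.96.0/20 -> charlie
At charlie: longest match for 172.238.108.71 is 172.238.108.0/24 -> local delivery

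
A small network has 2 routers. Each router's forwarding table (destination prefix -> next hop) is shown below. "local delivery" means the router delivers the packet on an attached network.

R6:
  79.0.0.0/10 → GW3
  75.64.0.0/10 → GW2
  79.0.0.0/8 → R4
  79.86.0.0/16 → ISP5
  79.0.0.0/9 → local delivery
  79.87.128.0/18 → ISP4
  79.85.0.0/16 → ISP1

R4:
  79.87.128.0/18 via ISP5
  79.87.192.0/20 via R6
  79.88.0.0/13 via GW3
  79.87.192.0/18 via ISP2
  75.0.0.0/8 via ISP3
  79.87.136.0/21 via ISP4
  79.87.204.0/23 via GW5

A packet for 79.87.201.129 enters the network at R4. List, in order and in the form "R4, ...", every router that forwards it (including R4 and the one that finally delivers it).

R4, R6

At R4: longest match for 79.87.201.129 is 79.87.192.0/20 -> R6
At R6: longest match for 79.87.201.129 is 79.0.0.0/9 -> local delivery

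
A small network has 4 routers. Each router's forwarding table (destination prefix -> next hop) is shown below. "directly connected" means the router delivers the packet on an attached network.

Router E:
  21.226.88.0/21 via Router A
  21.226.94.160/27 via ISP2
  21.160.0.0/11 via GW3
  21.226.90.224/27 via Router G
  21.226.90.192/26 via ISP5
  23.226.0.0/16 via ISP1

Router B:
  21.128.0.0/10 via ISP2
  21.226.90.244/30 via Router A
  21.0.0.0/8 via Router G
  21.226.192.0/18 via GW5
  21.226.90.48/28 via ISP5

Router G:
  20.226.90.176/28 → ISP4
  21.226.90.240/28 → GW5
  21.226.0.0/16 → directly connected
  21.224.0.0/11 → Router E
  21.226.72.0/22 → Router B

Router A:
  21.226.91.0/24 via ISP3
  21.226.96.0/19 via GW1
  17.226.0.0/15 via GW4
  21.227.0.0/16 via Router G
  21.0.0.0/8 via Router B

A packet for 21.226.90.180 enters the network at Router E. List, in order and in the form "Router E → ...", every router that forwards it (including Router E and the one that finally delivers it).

Router E → Router A → Router B → Router G

At Router E: longest match for 21.226.90.180 is 21.226.88.0/21 -> Router A
At Router A: longest match for 21.226.90.180 is 21.0.0.0/8 -> Router B
At Router B: longest match for 21.226.90.180 is 21.0.0.0/8 -> Router G
At Router G: longest match for 21.226.90.180 is 21.226.0.0/16 -> directly connected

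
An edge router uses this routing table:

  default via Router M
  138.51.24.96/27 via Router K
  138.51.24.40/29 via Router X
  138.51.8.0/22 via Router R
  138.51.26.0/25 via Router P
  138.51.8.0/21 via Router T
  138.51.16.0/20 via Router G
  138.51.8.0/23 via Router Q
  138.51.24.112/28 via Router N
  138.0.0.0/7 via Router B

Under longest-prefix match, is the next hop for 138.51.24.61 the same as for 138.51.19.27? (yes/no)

138.51.24.61: longest match 138.51.16.0/20 -> Router G
138.51.19.27: longest match 138.51.16.0/20 -> Router G

yes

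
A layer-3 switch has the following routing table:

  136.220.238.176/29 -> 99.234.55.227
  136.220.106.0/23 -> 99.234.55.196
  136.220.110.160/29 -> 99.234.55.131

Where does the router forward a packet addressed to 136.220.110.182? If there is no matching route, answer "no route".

no route

No entry's prefix contains 136.220.110.182; there is no default route.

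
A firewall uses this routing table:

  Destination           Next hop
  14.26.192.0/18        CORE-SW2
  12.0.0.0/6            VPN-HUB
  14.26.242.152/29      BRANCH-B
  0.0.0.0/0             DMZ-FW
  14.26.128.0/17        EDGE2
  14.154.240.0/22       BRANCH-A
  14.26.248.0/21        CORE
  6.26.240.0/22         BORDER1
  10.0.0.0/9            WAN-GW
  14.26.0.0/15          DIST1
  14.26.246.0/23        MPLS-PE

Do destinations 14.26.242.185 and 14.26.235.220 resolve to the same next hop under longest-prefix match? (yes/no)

14.26.242.185: longest match 14.26.192.0/18 -> CORE-SW2
14.26.235.220: longest match 14.26.192.0/18 -> CORE-SW2

yes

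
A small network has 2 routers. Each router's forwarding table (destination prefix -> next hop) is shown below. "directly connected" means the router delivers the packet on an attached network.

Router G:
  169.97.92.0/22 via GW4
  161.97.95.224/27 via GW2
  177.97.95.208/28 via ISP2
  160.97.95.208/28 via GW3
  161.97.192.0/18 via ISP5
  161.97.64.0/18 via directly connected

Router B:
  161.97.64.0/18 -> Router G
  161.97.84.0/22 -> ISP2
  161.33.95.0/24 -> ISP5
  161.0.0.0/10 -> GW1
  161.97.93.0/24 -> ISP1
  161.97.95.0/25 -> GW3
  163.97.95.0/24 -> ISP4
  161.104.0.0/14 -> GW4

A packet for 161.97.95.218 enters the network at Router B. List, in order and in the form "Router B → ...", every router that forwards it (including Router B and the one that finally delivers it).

Router B → Router G

At Router B: longest match for 161.97.95.218 is 161.97.64.0/18 -> Router G
At Router G: longest match for 161.97.95.218 is 161.97.64.0/18 -> directly connected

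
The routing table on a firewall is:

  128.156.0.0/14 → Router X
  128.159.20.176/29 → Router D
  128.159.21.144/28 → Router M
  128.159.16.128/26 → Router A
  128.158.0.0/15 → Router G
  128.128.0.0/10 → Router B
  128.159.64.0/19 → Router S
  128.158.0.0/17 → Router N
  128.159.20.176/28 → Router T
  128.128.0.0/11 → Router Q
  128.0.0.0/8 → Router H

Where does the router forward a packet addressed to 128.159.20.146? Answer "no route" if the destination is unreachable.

Routes whose prefix contains 128.159.20.146:
  128.0.0.0/8 (128.0.0.0 - 128.255.255.255) -> Router H
  128.128.0.0/10 (128.128.0.0 - 128.191.255.255) -> Router B
  128.128.0.0/11 (128.128.0.0 - 128.159.255.255) -> Router Q
  128.156.0.0/14 (128.156.0.0 - 128.159.255.255) -> Router X
  128.158.0.0/15 (128.158.0.0 - 128.159.255.255) -> Router G
More-specific entries that do NOT match:
  128.159.20.176/29 (128.159.20.176 - 128.159.20.183) does not contain 128.159.20.146
  128.159.21.144/28 (128.159.21.144 - 128.159.21.159) does not contain 128.159.20.146
  128.159.20.176/28 (128.159.20.176 - 128.159.20.191) does not contain 128.159.20.146
  128.159.16.128/26 (128.159.16.128 - 128.159.16.191) does not contain 128.159.20.146
  128.159.64.0/19 (128.159.64.0 - 128.159.95.255) does not contain 128.159.20.146
  128.158.0.0/17 (128.158.0.0 - 128.158.127.255) does not contain 128.159.20.146
Longest matching prefix is /15 -> next hop Router G.

Router G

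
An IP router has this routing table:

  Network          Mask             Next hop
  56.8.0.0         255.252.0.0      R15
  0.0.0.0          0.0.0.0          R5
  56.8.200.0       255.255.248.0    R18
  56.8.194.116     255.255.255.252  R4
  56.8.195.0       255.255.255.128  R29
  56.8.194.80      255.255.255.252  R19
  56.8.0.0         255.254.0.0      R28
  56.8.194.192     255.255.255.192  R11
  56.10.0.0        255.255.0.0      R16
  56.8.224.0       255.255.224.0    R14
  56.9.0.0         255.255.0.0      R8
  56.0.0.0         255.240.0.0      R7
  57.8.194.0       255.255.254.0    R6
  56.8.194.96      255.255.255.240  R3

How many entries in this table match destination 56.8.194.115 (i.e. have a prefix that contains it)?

Prefixes containing 56.8.194.115:
  0.0.0.0/0 (default, matches everything)
  56.0.0.0/12 (56.0.0.0 - 56.15.255.255)
  56.8.0.0/14 (56.8.0.0 - 56.11.255.255)
  56.8.0.0/15 (56.8.0.0 - 56.9.255.255)
Total matching entries: 4.

4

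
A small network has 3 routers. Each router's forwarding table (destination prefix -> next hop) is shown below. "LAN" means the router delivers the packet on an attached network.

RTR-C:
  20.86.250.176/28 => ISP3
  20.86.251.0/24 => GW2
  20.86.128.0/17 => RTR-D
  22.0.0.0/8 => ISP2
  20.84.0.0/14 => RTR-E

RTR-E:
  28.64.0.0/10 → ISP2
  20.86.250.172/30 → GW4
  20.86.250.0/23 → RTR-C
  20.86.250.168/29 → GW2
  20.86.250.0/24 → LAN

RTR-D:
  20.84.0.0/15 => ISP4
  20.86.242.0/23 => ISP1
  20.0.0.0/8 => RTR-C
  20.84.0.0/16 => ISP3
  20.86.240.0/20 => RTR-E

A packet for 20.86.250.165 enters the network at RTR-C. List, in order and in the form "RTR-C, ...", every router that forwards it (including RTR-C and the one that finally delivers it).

RTR-C, RTR-D, RTR-E

At RTR-C: longest match for 20.86.250.165 is 20.86.128.0/17 -> RTR-D
At RTR-D: longest match for 20.86.250.165 is 20.86.240.0/20 -> RTR-E
At RTR-E: longest match for 20.86.250.165 is 20.86.250.0/24 -> LAN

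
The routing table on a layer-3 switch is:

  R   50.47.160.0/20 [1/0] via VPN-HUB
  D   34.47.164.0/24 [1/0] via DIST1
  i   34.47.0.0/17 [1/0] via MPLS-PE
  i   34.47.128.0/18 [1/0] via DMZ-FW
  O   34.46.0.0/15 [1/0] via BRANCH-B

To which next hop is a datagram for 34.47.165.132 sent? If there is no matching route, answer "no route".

Routes whose prefix contains 34.47.165.132:
  34.46.0.0/15 (34.46.0.0 - 34.47.255.255) -> BRANCH-B
  34.47.128.0/18 (34.47.128.0 - 34.47.191.255) -> DMZ-FW
More-specific entries that do NOT match:
  34.47.164.0/24 (34.47.164.0 - 34.47.164.255) does not contain 34.47.165.132
  50.47.160.0/20 (50.47.160.0 - 50.47.175.255) does not contain 34.47.165.132
Longest matching prefix is /18 -> next hop DMZ-FW.

DMZ-FW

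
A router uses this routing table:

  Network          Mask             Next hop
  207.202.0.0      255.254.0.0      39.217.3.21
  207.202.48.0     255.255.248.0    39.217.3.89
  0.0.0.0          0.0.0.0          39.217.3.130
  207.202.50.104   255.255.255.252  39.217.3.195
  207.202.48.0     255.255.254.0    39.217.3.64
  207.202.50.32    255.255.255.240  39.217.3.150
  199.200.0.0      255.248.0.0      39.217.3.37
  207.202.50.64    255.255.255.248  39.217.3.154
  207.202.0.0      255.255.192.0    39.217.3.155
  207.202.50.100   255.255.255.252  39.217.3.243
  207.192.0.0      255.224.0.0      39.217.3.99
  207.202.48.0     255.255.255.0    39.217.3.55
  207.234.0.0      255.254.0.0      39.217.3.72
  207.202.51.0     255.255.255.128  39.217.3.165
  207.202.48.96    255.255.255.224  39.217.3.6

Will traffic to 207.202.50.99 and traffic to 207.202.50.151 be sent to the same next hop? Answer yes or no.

yes

207.202.50.99: longest match 207.202.48.0/21 -> 39.217.3.89
207.202.50.151: longest match 207.202.48.0/21 -> 39.217.3.89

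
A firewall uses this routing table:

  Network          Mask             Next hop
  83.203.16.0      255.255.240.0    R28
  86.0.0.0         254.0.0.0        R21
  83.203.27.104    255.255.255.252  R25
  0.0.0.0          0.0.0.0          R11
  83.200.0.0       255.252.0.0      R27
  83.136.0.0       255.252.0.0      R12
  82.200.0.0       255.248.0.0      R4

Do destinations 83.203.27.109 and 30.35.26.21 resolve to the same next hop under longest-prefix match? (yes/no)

83.203.27.109: longest match 83.203.16.0/20 -> R28
30.35.26.21: longest match 0.0.0.0/0 -> R11

no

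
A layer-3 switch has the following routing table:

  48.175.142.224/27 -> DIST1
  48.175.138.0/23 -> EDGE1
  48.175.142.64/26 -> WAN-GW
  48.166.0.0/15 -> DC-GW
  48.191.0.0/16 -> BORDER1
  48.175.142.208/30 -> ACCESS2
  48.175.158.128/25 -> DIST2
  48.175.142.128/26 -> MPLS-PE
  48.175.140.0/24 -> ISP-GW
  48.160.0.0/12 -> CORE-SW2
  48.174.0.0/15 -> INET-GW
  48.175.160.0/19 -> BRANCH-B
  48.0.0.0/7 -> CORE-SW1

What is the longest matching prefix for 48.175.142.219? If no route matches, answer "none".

48.174.0.0/15

Entries matching 48.175.142.219:
  48.0.0.0/7 (48.0.0.0 - 49.255.255.255)
  48.160.0.0/12 (48.160.0.0 - 48.175.255.255)
  48.174.0.0/15 (48.174.0.0 - 48.175.255.255)
Most specific is 48.174.0.0/15.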